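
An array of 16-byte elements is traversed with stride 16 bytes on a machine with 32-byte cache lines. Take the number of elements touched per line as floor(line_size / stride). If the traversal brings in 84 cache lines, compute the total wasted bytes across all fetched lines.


Elements per line = floor(32 / 16) = 2
Bytes used per line = 2 * 16 = 32
Wasted per line = 32 - 32 = 0
Total wasted = 0 * 84 = 0

0


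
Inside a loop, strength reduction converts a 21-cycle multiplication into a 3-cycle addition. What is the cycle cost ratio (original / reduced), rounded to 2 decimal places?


Ratio = mult_cost / add_cost = 21 / 3 = 7.0

7.0


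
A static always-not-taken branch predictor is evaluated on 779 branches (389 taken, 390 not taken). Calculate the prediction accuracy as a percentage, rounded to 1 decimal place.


Predictor: always-not-taken
Correct predictions = 390
Accuracy = 390 / 779 * 100 = 50.1%

50.1


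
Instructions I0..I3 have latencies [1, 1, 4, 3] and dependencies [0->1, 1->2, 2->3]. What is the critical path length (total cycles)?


Compute longest path through dependency graph: dist(Ik) = max over predecessors of dist + latency(Ik).
dist(I0) = latency 1 = 1
dist(I1) = dist(I0) + 1 = 1 + 1 = 2
dist(I2) = dist(I1) + 4 = 2 + 4 = 6
dist(I3) = dist(I2) + 3 = 6 + 3 = 9
Critical path = max dist = 9

9


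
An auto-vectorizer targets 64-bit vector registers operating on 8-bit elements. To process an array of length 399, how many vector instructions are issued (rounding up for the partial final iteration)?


Width = 64 / 8 = 8 elements per vector op
Iterations = ceil(399 / 8) = 50

50


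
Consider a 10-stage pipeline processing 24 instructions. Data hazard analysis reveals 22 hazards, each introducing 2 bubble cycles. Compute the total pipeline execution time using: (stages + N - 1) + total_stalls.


Base cycles = 10 + 24 - 1 = 33
Total stalls = 22 * 2 = 44
Total = 33 + 44 = 77

77


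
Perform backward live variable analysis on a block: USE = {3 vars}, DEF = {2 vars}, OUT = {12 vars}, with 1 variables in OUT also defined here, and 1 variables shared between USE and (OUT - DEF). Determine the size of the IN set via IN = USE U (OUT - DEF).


OUT - DEF: 12 - 1 = 11
|IN| = |USE| + |OUT - DEF| - |USE ∩ (OUT - DEF)| = 3 + 11 - 1 = 13

13


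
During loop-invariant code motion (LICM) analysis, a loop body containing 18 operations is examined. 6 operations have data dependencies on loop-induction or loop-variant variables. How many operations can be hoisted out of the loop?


Invariant candidates = total - loop-dependent
= 18 - 6 = 12

12


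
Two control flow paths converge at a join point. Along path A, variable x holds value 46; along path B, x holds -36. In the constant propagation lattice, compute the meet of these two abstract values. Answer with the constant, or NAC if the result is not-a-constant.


Meet operation: if both paths give the same constant, result is that constant; if they differ, result is NAC (not-a-constant).
Path A: 46, Path B: -36 -> differ
Result: not-a-constant -> NAC

NAC


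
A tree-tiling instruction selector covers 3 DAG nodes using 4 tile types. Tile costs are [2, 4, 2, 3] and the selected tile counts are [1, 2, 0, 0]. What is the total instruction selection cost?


Total cost = sum(count_i * cost_i)
= 1*2 + 2*4 + 0*2 + 0*3
= 10

10


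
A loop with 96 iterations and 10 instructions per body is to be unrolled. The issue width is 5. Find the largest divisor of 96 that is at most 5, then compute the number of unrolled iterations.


Largest divisor of 96 <= 5 is 4
New iterations = 96 / 4 = 24

24


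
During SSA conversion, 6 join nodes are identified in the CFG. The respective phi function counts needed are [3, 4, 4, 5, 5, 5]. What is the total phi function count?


Total phi functions = sum of phi functions at each join node
= 3 + 4 + 4 + 5 + 5 + 5 = 26

26


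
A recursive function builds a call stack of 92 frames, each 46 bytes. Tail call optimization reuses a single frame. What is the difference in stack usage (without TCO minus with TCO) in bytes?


Without TCO: 92 * 46 = 4232 bytes
With TCO: reuse 1 frame = 46 bytes
Savings = 4232 - 46 = 4186

4186


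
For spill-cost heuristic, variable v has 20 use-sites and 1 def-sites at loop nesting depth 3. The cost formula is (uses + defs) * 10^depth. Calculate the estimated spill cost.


uses + defs = 20 + 1 = 21
10^3 = 1000
Spill cost = 21 * 1000 = 21000

21000


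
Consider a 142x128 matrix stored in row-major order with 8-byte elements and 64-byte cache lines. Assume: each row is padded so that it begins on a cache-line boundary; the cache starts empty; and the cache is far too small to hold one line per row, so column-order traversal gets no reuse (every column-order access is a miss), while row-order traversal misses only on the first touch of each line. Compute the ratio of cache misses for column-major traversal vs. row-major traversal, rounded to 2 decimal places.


Each row occupies 128 * 8 = 1024 bytes and starts on a line boundary, so it spans ceil(1024 / 64) = 16 cache lines.
Row-major traversal misses (one per line touched): 142 * ceil(128 * 8 / 64) = 2272
Column-major traversal misses (no reuse, every access misses): 142 * 128 = 18176
Ratio = 18176 / 2272 = 8.0

8.0


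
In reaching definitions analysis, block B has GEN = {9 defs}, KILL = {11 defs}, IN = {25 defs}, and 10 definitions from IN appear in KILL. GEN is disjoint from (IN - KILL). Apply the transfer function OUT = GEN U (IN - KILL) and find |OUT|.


IN - KILL: 25 - 10 = 15 surviving definitions
OUT = GEN + surviving = 9 + 15 = 24

24


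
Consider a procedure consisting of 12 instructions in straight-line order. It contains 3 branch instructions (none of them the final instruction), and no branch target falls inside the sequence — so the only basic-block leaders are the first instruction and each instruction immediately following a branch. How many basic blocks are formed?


With no in-sequence branch targets, the leaders are the first instruction plus the instruction after each branch.
Number of basic blocks = branches + 1
= 3 + 1 = 4

4


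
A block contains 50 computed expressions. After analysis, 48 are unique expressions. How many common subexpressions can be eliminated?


CSE count = total expressions - unique expressions
= 50 - 48 = 2

2


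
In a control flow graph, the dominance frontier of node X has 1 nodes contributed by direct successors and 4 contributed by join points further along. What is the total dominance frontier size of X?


DF(X) = direct successor contributions + join point contributions
= 1 + 4 = 5

5


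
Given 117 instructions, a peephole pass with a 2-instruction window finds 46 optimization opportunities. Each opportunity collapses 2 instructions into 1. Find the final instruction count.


Each match removes 1 instructions.
Total removed = 46 * 1 = 46
Remaining = 117 - 46 = 71

71


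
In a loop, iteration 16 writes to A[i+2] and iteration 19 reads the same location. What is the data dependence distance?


Distance = read iteration - write iteration
= 19 - 16 = 3

3


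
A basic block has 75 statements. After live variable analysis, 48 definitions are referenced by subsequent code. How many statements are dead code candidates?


Dead code = total statements - live definitions
= 75 - 48 = 27

27


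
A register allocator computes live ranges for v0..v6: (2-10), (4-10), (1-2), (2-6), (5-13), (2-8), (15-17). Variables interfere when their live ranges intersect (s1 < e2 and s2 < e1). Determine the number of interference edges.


Check all pairs for overlapping intervals.
Two intervals (s1,e1) and (s2,e2) overlap if s1 < e2 and s2 < e1.
v0 (2-10) vs v1..v6: overlaps v1, v3, v4, v5 -> 4
v1 (4-10) vs v2..v6: overlaps v3, v4, v5 -> 3
v2 (1-2) vs v3..v6: overlaps none -> 0
v3 (2-6) vs v4..v6: overlaps v4, v5 -> 2
v4 (5-13) vs v5..v6: overlaps v5 -> 1
v5 (2-8) vs v6: overlaps none -> 0
Total overlapping pairs = 4 + 3 + 0 + 2 + 1 + 0 = 10

10


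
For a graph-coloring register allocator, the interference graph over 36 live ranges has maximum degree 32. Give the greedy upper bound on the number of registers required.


Greedy coloring never needs more than (max_degree + 1) colors: when coloring a vertex, at most max_degree neighbors are already colored.
Upper bound = 32 + 1 = 33

33


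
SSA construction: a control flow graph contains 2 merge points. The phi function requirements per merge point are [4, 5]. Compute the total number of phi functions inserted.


Total phi functions = sum of phi functions at each join node
= 4 + 5 = 9

9


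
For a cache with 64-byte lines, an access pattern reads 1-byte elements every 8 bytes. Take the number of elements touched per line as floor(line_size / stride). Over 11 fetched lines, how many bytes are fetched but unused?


Elements per line = floor(64 / 8) = 8
Bytes used per line = 8 * 1 = 8
Wasted per line = 64 - 8 = 56
Total wasted = 56 * 11 = 616

616


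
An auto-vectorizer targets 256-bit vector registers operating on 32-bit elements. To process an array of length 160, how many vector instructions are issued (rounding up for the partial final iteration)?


Width = 256 / 32 = 8 elements per vector op
Iterations = ceil(160 / 8) = 20

20


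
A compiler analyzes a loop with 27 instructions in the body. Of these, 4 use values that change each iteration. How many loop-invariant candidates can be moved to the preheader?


Invariant candidates = total - loop-dependent
= 27 - 4 = 23

23


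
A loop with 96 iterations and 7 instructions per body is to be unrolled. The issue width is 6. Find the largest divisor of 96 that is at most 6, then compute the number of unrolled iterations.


Largest divisor of 96 <= 6 is 6
New iterations = 96 / 6 = 16

16


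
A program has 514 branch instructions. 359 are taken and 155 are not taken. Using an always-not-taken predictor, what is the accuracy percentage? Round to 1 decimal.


Predictor: always-not-taken
Correct predictions = 155
Accuracy = 155 / 514 * 100 = 30.2%

30.2


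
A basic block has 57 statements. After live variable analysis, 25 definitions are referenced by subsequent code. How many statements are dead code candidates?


Dead code = total statements - live definitions
= 57 - 25 = 32

32


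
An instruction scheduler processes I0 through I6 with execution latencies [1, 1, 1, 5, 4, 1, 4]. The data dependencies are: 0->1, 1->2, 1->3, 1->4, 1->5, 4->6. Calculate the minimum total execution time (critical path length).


Compute longest path through dependency graph: dist(Ik) = max over predecessors of dist + latency(Ik).
dist(I0) = latency 1 = 1
dist(I1) = dist(I0) + 1 = 1 + 1 = 2
dist(I2) = dist(I1) + 1 = 2 + 1 = 3
dist(I3) = dist(I1) + 5 = 2 + 5 = 7
dist(I4) = dist(I1) + 4 = 2 + 4 = 6
dist(I5) = dist(I1) + 1 = 2 + 1 = 3
dist(I6) = dist(I4) + 4 = 6 + 4 = 10
Critical path = max dist = 10

10


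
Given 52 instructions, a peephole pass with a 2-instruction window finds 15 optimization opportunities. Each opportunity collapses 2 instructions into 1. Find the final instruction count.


Each match removes 1 instructions.
Total removed = 15 * 1 = 15
Remaining = 52 - 15 = 37

37


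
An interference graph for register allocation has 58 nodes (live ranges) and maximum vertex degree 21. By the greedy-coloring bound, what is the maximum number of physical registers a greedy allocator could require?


Greedy coloring never needs more than (max_degree + 1) colors: when coloring a vertex, at most max_degree neighbors are already colored.
Upper bound = 21 + 1 = 22

22


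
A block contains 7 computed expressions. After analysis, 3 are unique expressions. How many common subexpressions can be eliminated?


CSE count = total expressions - unique expressions
= 7 - 3 = 4

4


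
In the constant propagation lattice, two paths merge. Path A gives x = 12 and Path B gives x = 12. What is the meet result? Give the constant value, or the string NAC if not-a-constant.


Meet operation: if both paths give the same constant, result is that constant; if they differ, result is NAC (not-a-constant).
Path A: 12, Path B: 12 -> equal
Result: constant -> 12

12


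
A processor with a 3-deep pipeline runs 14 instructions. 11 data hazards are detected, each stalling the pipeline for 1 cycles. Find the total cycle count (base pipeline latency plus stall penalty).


Base cycles = 3 + 14 - 1 = 16
Total stalls = 11 * 1 = 11
Total = 16 + 11 = 27

27


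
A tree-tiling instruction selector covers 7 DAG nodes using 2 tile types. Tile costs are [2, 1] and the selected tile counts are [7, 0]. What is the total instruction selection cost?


Total cost = sum(count_i * cost_i)
= 7*2 + 0*1
= 14

14


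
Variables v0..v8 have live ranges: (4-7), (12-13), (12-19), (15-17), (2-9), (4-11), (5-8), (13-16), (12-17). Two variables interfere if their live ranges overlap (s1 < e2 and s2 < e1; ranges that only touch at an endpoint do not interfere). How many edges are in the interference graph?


Check all pairs for overlapping intervals.
Two intervals (s1,e1) and (s2,e2) overlap if s1 < e2 and s2 < e1.
v0 (4-7) vs v1..v8: overlaps v4, v5, v6 -> 3
v1 (12-13) vs v2..v8: overlaps v2, v8 -> 2
v2 (12-19) vs v3..v8: overlaps v3, v7, v8 -> 3
v3 (15-17) vs v4..v8: overlaps v7, v8 -> 2
v4 (2-9) vs v5..v8: overlaps v5, v6 -> 2
v5 (4-11) vs v6..v8: overlaps v6 -> 1
v6 (5-8) vs v7..v8: overlaps none -> 0
v7 (13-16) vs v8: overlaps v8 -> 1
Total overlapping pairs = 3 + 2 + 3 + 2 + 2 + 1 + 0 + 1 = 14

14


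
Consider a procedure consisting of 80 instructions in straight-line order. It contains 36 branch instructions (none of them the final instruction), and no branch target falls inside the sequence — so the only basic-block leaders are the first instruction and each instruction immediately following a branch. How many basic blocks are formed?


With no in-sequence branch targets, the leaders are the first instruction plus the instruction after each branch.
Number of basic blocks = branches + 1
= 36 + 1 = 37

37


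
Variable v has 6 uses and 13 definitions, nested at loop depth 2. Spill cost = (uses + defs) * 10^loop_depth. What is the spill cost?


uses + defs = 6 + 13 = 19
10^2 = 100
Spill cost = 19 * 100 = 1900

1900


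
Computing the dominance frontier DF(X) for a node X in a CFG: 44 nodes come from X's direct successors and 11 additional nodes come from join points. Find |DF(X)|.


DF(X) = direct successor contributions + join point contributions
= 44 + 11 = 55

55


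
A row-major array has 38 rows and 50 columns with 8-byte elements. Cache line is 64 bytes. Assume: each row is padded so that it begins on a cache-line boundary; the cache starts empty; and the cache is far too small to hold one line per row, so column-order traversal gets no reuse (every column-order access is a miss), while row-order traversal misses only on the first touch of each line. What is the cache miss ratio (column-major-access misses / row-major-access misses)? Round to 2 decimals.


Each row occupies 50 * 8 = 400 bytes and starts on a line boundary, so it spans ceil(400 / 64) = 7 cache lines.
Row-major traversal misses (one per line touched): 38 * ceil(50 * 8 / 64) = 266
Column-major traversal misses (no reuse, every access misses): 38 * 50 = 1900
Ratio = 1900 / 266 = 7.14

7.14


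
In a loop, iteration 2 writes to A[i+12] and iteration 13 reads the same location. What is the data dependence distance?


Distance = read iteration - write iteration
= 13 - 2 = 11

11


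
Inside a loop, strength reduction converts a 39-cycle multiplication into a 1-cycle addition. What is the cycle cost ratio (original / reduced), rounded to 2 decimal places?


Ratio = mult_cost / add_cost = 39 / 1 = 39.0

39.0


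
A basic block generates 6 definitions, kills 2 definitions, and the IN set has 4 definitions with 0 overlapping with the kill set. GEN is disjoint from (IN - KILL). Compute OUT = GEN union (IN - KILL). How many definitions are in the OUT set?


IN - KILL: 4 - 0 = 4 surviving definitions
OUT = GEN + surviving = 6 + 4 = 10

10


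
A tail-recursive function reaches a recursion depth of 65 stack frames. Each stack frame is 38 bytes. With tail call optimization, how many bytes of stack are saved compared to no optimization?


Without TCO: 65 * 38 = 2470 bytes
With TCO: reuse 1 frame = 38 bytes
Savings = 2470 - 38 = 2432

2432


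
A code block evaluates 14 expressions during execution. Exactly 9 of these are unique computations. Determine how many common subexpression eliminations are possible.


CSE count = total expressions - unique expressions
= 14 - 9 = 5

5


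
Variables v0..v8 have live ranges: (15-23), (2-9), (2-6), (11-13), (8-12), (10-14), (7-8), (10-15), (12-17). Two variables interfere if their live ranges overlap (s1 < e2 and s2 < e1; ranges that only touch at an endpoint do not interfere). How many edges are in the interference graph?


Check all pairs for overlapping intervals.
Two intervals (s1,e1) and (s2,e2) overlap if s1 < e2 and s2 < e1.
v0 (15-23) vs v1..v8: overlaps v8 -> 1
v1 (2-9) vs v2..v8: overlaps v2, v4, v6 -> 3
v2 (2-6) vs v3..v8: overlaps none -> 0
v3 (11-13) vs v4..v8: overlaps v4, v5, v7, v8 -> 4
v4 (8-12) vs v5..v8: overlaps v5, v7 -> 2
v5 (10-14) vs v6..v8: overlaps v7, v8 -> 2
v6 (7-8) vs v7..v8: overlaps none -> 0
v7 (10-15) vs v8: overlaps v8 -> 1
Total overlapping pairs = 1 + 3 + 0 + 4 + 2 + 2 + 0 + 1 = 13

13


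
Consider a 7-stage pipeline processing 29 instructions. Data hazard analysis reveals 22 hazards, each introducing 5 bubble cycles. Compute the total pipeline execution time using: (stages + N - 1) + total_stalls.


Base cycles = 7 + 29 - 1 = 35
Total stalls = 22 * 5 = 110
Total = 35 + 110 = 145

145


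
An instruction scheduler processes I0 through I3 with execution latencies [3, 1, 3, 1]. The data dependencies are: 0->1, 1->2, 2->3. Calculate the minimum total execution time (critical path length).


Compute longest path through dependency graph: dist(Ik) = max over predecessors of dist + latency(Ik).
dist(I0) = latency 3 = 3
dist(I1) = dist(I0) + 1 = 3 + 1 = 4
dist(I2) = dist(I1) + 3 = 4 + 3 = 7
dist(I3) = dist(I2) + 1 = 7 + 1 = 8
Critical path = max dist = 8

8


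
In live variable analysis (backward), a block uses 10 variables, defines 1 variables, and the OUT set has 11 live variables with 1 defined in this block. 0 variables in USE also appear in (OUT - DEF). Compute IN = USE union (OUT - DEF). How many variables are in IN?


OUT - DEF: 11 - 1 = 10
|IN| = |USE| + |OUT - DEF| - |USE ∩ (OUT - DEF)| = 10 + 10 - 0 = 20

20


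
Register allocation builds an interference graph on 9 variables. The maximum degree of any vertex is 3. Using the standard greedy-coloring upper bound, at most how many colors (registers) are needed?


Greedy coloring never needs more than (max_degree + 1) colors: when coloring a vertex, at most max_degree neighbors are already colored.
Upper bound = 3 + 1 = 4

4


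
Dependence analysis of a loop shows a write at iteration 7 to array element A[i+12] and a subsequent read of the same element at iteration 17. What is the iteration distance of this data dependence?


Distance = read iteration - write iteration
= 17 - 7 = 10

10


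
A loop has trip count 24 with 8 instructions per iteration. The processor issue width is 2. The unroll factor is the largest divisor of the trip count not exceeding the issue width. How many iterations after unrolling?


Largest divisor of 24 <= 2 is 2
New iterations = 24 / 2 = 12

12


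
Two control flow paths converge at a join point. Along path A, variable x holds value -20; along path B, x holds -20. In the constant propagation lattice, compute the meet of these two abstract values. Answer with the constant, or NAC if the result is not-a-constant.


Meet operation: if both paths give the same constant, result is that constant; if they differ, result is NAC (not-a-constant).
Path A: -20, Path B: -20 -> equal
Result: constant -> -20

-20


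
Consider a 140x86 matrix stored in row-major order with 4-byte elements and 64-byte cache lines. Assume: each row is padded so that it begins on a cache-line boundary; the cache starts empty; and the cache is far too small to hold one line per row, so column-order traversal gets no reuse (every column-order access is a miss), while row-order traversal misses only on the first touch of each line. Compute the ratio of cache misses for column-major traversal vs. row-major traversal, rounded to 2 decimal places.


Each row occupies 86 * 4 = 344 bytes and starts on a line boundary, so it spans ceil(344 / 64) = 6 cache lines.
Row-major traversal misses (one per line touched): 140 * ceil(86 * 4 / 64) = 840
Column-major traversal misses (no reuse, every access misses): 140 * 86 = 12040
Ratio = 12040 / 840 = 14.33

14.33


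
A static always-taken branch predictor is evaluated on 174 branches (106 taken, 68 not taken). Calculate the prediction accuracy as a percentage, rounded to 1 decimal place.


Predictor: always-taken
Correct predictions = 106
Accuracy = 106 / 174 * 100 = 60.9%

60.9


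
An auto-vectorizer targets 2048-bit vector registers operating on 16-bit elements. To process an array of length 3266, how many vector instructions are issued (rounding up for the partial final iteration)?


Width = 2048 / 16 = 128 elements per vector op
Iterations = ceil(3266 / 128) = 26

26


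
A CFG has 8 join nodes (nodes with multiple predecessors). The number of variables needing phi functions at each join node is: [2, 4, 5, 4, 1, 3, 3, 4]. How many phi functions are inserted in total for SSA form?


Total phi functions = sum of phi functions at each join node
= 2 + 4 + 5 + 4 + 1 + 3 + 3 + 4 = 26

26


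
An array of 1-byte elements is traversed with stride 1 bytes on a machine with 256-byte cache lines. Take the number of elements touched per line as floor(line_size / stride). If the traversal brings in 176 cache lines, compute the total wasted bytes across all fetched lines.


Elements per line = floor(256 / 1) = 256
Bytes used per line = 256 * 1 = 256
Wasted per line = 256 - 256 = 0
Total wasted = 0 * 176 = 0

0


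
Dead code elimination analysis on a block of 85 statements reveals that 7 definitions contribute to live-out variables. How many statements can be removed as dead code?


Dead code = total statements - live definitions
= 85 - 7 = 78

78


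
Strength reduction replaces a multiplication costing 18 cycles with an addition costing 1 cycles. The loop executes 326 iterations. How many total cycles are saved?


Per-iteration saving = 18 - 1 = 17
Total saved = 326 * 17 = 5542

5542


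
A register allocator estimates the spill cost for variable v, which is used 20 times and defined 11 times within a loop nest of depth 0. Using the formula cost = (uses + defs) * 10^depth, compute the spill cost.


uses + defs = 20 + 11 = 31
10^0 = 1
Spill cost = 31 * 1 = 31

31


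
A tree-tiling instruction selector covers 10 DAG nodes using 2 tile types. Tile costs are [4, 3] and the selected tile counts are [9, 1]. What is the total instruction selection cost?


Total cost = sum(count_i * cost_i)
= 9*4 + 1*3
= 39

39


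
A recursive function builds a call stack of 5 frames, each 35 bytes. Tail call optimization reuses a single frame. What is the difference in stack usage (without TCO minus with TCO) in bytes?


Without TCO: 5 * 35 = 175 bytes
With TCO: reuse 1 frame = 35 bytes
Savings = 175 - 35 = 140

140


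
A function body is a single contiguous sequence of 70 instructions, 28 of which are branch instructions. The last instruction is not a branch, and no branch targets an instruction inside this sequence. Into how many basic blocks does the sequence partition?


With no in-sequence branch targets, the leaders are the first instruction plus the instruction after each branch.
Number of basic blocks = branches + 1
= 28 + 1 = 29

29


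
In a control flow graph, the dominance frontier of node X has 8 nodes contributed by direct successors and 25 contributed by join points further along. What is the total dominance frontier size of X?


DF(X) = direct successor contributions + join point contributions
= 8 + 25 = 33

33


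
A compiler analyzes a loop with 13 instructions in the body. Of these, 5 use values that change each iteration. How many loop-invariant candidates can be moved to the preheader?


Invariant candidates = total - loop-dependent
= 13 - 5 = 8

8


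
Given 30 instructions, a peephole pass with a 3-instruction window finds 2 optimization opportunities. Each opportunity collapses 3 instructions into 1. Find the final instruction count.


Each match removes 2 instructions.
Total removed = 2 * 2 = 4
Remaining = 30 - 4 = 26

26


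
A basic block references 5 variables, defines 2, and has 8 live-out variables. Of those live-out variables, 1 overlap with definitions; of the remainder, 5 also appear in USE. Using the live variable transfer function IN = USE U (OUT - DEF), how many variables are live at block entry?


OUT - DEF: 8 - 1 = 7
|IN| = |USE| + |OUT - DEF| - |USE ∩ (OUT - DEF)| = 5 + 7 - 5 = 7

7


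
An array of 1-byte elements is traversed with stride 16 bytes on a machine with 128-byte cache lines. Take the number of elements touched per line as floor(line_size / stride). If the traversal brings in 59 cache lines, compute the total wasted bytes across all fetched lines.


Elements per line = floor(128 / 16) = 8
Bytes used per line = 8 * 1 = 8
Wasted per line = 128 - 8 = 120
Total wasted = 120 * 59 = 7080

7080


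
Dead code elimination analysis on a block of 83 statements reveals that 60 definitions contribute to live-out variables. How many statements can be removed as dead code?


Dead code = total statements - live definitions
= 83 - 60 = 23

23


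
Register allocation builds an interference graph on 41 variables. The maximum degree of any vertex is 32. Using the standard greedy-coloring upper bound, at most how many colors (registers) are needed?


Greedy coloring never needs more than (max_degree + 1) colors: when coloring a vertex, at most max_degree neighbors are already colored.
Upper bound = 32 + 1 = 33

33


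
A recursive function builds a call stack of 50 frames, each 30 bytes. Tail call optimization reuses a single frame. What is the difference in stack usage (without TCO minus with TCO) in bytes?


Without TCO: 50 * 30 = 1500 bytes
With TCO: reuse 1 frame = 30 bytes
Savings = 1500 - 30 = 1470

1470


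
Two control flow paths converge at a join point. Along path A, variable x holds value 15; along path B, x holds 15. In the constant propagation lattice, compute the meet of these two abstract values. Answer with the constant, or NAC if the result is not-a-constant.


Meet operation: if both paths give the same constant, result is that constant; if they differ, result is NAC (not-a-constant).
Path A: 15, Path B: 15 -> equal
Result: constant -> 15

15


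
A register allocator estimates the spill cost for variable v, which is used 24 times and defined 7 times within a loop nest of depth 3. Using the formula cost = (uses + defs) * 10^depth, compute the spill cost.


uses + defs = 24 + 7 = 31
10^3 = 1000
Spill cost = 31 * 1000 = 31000

31000


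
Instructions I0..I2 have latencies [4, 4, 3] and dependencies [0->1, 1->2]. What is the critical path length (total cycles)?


Compute longest path through dependency graph: dist(Ik) = max over predecessors of dist + latency(Ik).
dist(I0) = latency 4 = 4
dist(I1) = dist(I0) + 4 = 4 + 4 = 8
dist(I2) = dist(I1) + 3 = 8 + 3 = 11
Critical path = max dist = 11

11


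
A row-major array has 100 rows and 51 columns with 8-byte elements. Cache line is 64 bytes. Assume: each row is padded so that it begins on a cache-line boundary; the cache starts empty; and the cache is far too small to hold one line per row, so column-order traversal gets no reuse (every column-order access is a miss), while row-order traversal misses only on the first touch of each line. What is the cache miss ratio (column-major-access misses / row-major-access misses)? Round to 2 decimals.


Each row occupies 51 * 8 = 408 bytes and starts on a line boundary, so it spans ceil(408 / 64) = 7 cache lines.
Row-major traversal misses (one per line touched): 100 * ceil(51 * 8 / 64) = 700
Column-major traversal misses (no reuse, every access misses): 100 * 51 = 5100
Ratio = 5100 / 700 = 7.29

7.29


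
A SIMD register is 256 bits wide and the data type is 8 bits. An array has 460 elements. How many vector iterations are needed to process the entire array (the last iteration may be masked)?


Width = 256 / 8 = 32 elements per vector op
Iterations = ceil(460 / 32) = 15

15


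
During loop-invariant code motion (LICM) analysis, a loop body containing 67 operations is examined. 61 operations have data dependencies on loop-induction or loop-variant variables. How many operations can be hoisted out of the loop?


Invariant candidates = total - loop-dependent
= 67 - 61 = 6

6


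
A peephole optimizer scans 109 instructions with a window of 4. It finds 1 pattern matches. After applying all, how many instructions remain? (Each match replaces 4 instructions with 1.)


Each match removes 3 instructions.
Total removed = 1 * 3 = 3
Remaining = 109 - 3 = 106

106


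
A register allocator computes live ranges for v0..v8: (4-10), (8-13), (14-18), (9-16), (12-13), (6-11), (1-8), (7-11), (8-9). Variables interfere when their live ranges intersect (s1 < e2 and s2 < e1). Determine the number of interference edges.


Check all pairs for overlapping intervals.
Two intervals (s1,e1) and (s2,e2) overlap if s1 < e2 and s2 < e1.
v0 (4-10) vs v1..v8: overlaps v1, v3, v5, v6, v7, v8 -> 6
v1 (8-13) vs v2..v8: overlaps v3, v4, v5, v7, v8 -> 5
v2 (14-18) vs v3..v8: overlaps v3 -> 1
v3 (9-16) vs v4..v8: overlaps v4, v5, v7 -> 3
v4 (12-13) vs v5..v8: overlaps none -> 0
v5 (6-11) vs v6..v8: overlaps v6, v7, v8 -> 3
v6 (1-8) vs v7..v8: overlaps v7 -> 1
v7 (7-11) vs v8: overlaps v8 -> 1
Total overlapping pairs = 6 + 5 + 1 + 3 + 0 + 3 + 1 + 1 = 20

20


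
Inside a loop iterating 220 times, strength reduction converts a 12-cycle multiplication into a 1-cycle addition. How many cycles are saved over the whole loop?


Per-iteration saving = 12 - 1 = 11
Total saved = 220 * 11 = 2420

2420


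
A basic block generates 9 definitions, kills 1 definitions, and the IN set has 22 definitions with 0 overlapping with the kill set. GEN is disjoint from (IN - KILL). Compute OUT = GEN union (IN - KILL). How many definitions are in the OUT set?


IN - KILL: 22 - 0 = 22 surviving definitions
OUT = GEN + surviving = 9 + 22 = 31

31


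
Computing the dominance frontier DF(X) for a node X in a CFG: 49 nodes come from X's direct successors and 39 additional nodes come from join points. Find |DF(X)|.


DF(X) = direct successor contributions + join point contributions
= 49 + 39 = 88

88


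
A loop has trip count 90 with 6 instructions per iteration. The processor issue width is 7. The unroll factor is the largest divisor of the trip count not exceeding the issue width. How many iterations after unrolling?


Largest divisor of 90 <= 7 is 6
New iterations = 90 / 6 = 15

15


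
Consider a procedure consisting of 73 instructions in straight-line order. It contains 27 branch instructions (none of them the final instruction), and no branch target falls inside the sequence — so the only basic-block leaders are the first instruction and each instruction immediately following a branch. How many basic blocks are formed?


With no in-sequence branch targets, the leaders are the first instruction plus the instruction after each branch.
Number of basic blocks = branches + 1
= 27 + 1 = 28

28


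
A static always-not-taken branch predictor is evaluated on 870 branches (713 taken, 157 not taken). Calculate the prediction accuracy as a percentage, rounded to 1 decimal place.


Predictor: always-not-taken
Correct predictions = 157
Accuracy = 157 / 870 * 100 = 18.0%

18.0


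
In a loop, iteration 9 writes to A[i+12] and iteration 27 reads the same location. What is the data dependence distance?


Distance = read iteration - write iteration
= 27 - 9 = 18

18


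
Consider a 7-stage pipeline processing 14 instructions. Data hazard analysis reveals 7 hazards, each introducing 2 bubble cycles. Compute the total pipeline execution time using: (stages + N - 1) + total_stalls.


Base cycles = 7 + 14 - 1 = 20
Total stalls = 7 * 2 = 14
Total = 20 + 14 = 34

34


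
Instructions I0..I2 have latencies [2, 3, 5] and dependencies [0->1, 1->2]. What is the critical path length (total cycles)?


Compute longest path through dependency graph: dist(Ik) = max over predecessors of dist + latency(Ik).
dist(I0) = latency 2 = 2
dist(I1) = dist(I0) + 3 = 2 + 3 = 5
dist(I2) = dist(I1) + 5 = 5 + 5 = 10
Critical path = max dist = 10

10


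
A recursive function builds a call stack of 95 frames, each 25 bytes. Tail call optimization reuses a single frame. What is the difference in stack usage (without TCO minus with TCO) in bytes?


Without TCO: 95 * 25 = 2375 bytes
With TCO: reuse 1 frame = 25 bytes
Savings = 2375 - 25 = 2350

2350


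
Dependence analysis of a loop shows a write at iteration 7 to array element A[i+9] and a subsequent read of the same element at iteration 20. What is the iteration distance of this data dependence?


Distance = read iteration - write iteration
= 20 - 7 = 13

13


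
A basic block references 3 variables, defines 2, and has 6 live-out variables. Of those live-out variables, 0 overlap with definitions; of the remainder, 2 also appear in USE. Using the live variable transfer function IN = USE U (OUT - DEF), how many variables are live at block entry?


OUT - DEF: 6 - 0 = 6
|IN| = |USE| + |OUT - DEF| - |USE ∩ (OUT - DEF)| = 3 + 6 - 2 = 7

7


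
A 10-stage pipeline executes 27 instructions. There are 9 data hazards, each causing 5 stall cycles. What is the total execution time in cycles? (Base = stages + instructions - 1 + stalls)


Base cycles = 10 + 27 - 1 = 36
Total stalls = 9 * 5 = 45
Total = 36 + 45 = 81

81


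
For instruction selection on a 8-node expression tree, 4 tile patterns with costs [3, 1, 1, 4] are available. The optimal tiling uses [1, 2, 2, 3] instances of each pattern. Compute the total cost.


Total cost = sum(count_i * cost_i)
= 1*3 + 2*1 + 2*1 + 3*4
= 19

19


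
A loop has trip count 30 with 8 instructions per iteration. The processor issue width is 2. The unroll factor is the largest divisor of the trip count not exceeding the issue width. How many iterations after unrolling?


Largest divisor of 30 <= 2 is 2
New iterations = 30 / 2 = 15

15


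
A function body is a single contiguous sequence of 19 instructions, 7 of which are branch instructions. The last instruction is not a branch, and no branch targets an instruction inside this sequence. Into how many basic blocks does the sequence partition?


With no in-sequence branch targets, the leaders are the first instruction plus the instruction after each branch.
Number of basic blocks = branches + 1
= 7 + 1 = 8

8


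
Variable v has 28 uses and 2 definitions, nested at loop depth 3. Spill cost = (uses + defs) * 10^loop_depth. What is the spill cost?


uses + defs = 28 + 2 = 30
10^3 = 1000
Spill cost = 30 * 1000 = 30000

30000


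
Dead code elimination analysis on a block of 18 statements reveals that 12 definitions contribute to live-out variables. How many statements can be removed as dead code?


Dead code = total statements - live definitions
= 18 - 12 = 6

6


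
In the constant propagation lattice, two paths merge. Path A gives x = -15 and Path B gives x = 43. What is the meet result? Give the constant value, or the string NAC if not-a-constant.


Meet operation: if both paths give the same constant, result is that constant; if they differ, result is NAC (not-a-constant).
Path A: -15, Path B: 43 -> differ
Result: not-a-constant -> NAC

NAC


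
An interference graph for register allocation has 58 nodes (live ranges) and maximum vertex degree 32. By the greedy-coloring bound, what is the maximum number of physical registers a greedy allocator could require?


Greedy coloring never needs more than (max_degree + 1) colors: when coloring a vertex, at most max_degree neighbors are already colored.
Upper bound = 32 + 1 = 33

33


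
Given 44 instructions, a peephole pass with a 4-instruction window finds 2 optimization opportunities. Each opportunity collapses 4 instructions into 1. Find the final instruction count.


Each match removes 3 instructions.
Total removed = 2 * 3 = 6
Remaining = 44 - 6 = 38

38


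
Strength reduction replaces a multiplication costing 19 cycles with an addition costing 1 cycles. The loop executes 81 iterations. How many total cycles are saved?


Per-iteration saving = 19 - 1 = 18
Total saved = 81 * 18 = 1458

1458


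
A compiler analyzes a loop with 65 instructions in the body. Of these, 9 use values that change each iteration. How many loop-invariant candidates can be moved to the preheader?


Invariant candidates = total - loop-dependent
= 65 - 9 = 56

56


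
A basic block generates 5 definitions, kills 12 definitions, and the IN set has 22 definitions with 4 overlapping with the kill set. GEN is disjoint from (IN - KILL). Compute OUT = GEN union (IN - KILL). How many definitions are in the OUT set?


IN - KILL: 22 - 4 = 18 surviving definitions
OUT = GEN + surviving = 5 + 18 = 23

23


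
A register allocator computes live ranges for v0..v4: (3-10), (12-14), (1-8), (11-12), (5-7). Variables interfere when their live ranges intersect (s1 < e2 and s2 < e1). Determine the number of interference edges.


Check all pairs for overlapping intervals.
Two intervals (s1,e1) and (s2,e2) overlap if s1 < e2 and s2 < e1.
v0 (3-10) vs v1..v4: overlaps v2, v4 -> 2
v1 (12-14) vs v2..v4: overlaps none -> 0
v2 (1-8) vs v3..v4: overlaps v4 -> 1
v3 (11-12) vs v4: overlaps none -> 0
Total overlapping pairs = 2 + 0 + 1 + 0 = 3

3


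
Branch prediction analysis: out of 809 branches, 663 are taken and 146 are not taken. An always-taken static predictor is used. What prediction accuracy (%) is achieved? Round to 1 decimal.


Predictor: always-taken
Correct predictions = 663
Accuracy = 663 / 809 * 100 = 82.0%

82.0


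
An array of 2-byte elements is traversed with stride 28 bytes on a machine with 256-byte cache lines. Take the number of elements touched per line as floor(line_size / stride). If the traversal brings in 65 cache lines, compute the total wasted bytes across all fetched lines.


Elements per line = floor(256 / 28) = 9
Bytes used per line = 9 * 2 = 18
Wasted per line = 256 - 18 = 238
Total wasted = 238 * 65 = 15470

15470


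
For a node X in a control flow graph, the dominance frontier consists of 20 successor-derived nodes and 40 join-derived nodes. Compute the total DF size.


DF(X) = direct successor contributions + join point contributions
= 20 + 40 = 60

60


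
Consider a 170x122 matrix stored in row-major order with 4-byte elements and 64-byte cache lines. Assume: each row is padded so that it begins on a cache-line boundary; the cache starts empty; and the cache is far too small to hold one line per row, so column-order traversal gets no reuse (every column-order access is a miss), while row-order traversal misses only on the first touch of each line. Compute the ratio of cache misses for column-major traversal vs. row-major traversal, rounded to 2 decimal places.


Each row occupies 122 * 4 = 488 bytes and starts on a line boundary, so it spans ceil(488 / 64) = 8 cache lines.
Row-major traversal misses (one per line touched): 170 * ceil(122 * 4 / 64) = 1360
Column-major traversal misses (no reuse, every access misses): 170 * 122 = 20740
Ratio = 20740 / 1360 = 15.25

15.25
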